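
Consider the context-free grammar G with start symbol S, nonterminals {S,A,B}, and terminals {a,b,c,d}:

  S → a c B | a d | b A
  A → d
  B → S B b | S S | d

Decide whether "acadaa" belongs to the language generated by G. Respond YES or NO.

CNF form of G:
  S -> T0 A | T1 T3 | T1 X5
  A -> d
  B -> S S | S X4 | d
  T0 -> b
  T1 -> a
  T2 -> c
  T3 -> d
  X4 -> B T0
  X5 -> T2 B

CYK table (by increasing span):
  [0..0]={T1}  "a"  orig:{}
  [1..1]={T2}  "c"  orig:{}
  [2..2]={T1}  "a"  orig:{}
  [3..3]={A,B,T3}  "d"  orig:{A,B}
  [4..4]={T1}  "a"  orig:{}
  [5..5]={T1}  "a"  orig:{}
  [0..1]=∅  "ac"
  [1..2]=∅  "ca"
  [2..3]={S}  "ad"
  [3..4]=∅  "da"
  [4..5]=∅  "aa"
  [0..2]=∅  "aca"
  [1..3]=∅  "cad"
  [2..4]=∅  "ada"
  [3..5]=∅  "daa"
  [0..3]=∅  "acad"
  [1..4]=∅  "cada"
  [2..5]=∅  "adaa"
  [0..4]=∅  "acada"
  [1..5]=∅  "cadaa"
  [0..5]=∅  "acadaa"

S ∉ T[0,5] ⇒ NO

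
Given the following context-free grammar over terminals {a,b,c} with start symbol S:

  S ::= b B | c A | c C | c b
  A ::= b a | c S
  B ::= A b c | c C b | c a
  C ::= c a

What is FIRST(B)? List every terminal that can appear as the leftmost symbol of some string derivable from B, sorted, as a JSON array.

FIRST sets, iterate to fixpoint:
iter 1:
  A via A→b a: +{b}
  A via A→c S: +{c}
  B via B→A b c: +{b,c}
  C via C→c a: +{c}
  S via S→b B: +{b}
  S via S→c A: +{c}
  S: {b,c}  A: {b,c}  B: {b,c}  C: {c}
iter 2: — fixpoint
  S: {b,c}  A: {b,c}  B: {b,c}  C: {c}

FIRST(B) = ["b", "c"]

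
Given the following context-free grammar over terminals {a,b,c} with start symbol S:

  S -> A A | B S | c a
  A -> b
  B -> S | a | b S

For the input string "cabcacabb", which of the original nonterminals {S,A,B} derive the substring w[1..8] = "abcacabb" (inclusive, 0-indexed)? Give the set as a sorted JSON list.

Convert to CNF:
  S -> A A | B S | T1 T2
  A -> b
  B -> A A | B S | T0 S | T1 T2 | a
  T0 -> b
  T1 -> c
  T2 -> a

CYK fill (cells [i..j] with 1 ≤ i ≤ j ≤ 8 only):
  [1..1]={B,T2}  "a"  orig:{B}
  [2..2]={A,T0}  "b"  orig:{A}
  [3..3]={T1}  "c"  orig:{}
  [4..4]={B,T2}  "a"  orig:{B}
  [5..5]={T1}  "c"  orig:{}
  [6..6]={B,T2}  "a"  orig:{B}
  [7..7]={A,T0}  "b"  orig:{A}
  [8..8]={A,T0}  "b"  orig:{A}
  [1..2]=∅  "ab"
  [2..3]=∅  "bc"
  [3..4]={B,S}  "ca"
  [4..5]=∅  "ac"
  [5..6]={B,S}  "ca"
  [6..7]=∅  "ab"
  [7..8]={B,S}  "bb"
  [1..3]=∅  "abc"
  [2..4]={B}  "bca"
  [3..5]=∅  "cac"
  [4..6]={B,S}  "aca"
  [5..7]=∅  "cab"
  [6..8]={B,S}  "abb"
  [1..4]=∅  "abca"
  [2..5]=∅  "bcac"
  [3..6]={B,S}  "caca"
  [4..7]=∅  "acab"
  [5..8]={B,S}  "cabb"
  [1..5]=∅  "abcac"
  [2..6]={B,S}  "bcaca"
  [3..7]=∅  "cacab"
  [4..8]={B,S}  "acabb"
  [1..6]={B,S}  "abcaca"
  [2..7]=∅  "bcacab"
  [3..8]={B,S}  "cacabb"
  [1..7]=∅  "abcacab"
  [2..8]={B,S}  "bcacabb"
  [1..8]={B,S}  "abcacabb"

Original NTs in T[1,8] deriving "abcacabb": ["B", "S"]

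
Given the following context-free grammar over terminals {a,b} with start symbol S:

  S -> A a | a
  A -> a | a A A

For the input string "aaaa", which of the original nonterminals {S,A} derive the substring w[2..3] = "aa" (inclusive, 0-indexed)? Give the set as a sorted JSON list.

CNF form of G:
  S -> A T0 | a
  A -> T0 X1 | a
  T0 -> a
  X1 -> A A

Fill CYK table bottom-up — only the sub-triangle for w[2..3]:
  [2..2]={A,S,T0}  "a"  orig:{A,S}
  [3..3]={A,S,T0}  "a"  orig:{A,S}
  [2..3]={S,X1}  "aa"  orig:{S}

Original NTs in T[2,3] deriving "aa": ["S"]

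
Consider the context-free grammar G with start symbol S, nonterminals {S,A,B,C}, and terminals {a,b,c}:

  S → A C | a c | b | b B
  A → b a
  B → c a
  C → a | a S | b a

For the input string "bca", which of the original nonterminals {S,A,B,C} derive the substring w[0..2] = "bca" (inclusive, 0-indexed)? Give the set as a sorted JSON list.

CNF form of G:
  S -> A C | T0 B | T1 T2 | b
  A -> T0 T1
  B -> T2 T1
  C -> T0 T1 | T1 S | a
  T0 -> b
  T1 -> a
  T2 -> c

Fill CYK table bottom-up, restricted to cells inside w[0..2]:
  T[0,0] 'b' = {S,T0}  orig:{S}
  T[1,1] 'c' = {T2}  orig:{}
  T[2,2] 'a' = {C,T1}  orig:{C}
  T[0,1] 'bc' = ∅
  T[1,2] 'ca' = {B}
  T[0,2] 'bca' = {S}

Original NTs in T[0,2] deriving "bca": ["S"]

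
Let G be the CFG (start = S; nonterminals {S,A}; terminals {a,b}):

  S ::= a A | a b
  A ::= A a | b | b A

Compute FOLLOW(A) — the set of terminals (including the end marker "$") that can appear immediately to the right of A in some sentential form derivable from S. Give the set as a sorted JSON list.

FIRST sets, iterate to fixpoint:
pass 1:
  A via A→b: +{b}
  S via S→a A: +{a}
  S: {a}  A: {b}
pass 2: done
  S: {a}  A: {b}

FOLLOW iteration:
FOLLOW(S) := {$}
iter 1:
  A→A a: FOLLOW(A) ⊇ FIRST(a) = {a}; new: +{a}
  S→a A: FOLLOW(A) ⊇ FOLLOW(S) ⊇ {$}; new: +{$}
  FOLLOW(S)={$}  FOLLOW(A)={$,a}
iter 2: done
  FOLLOW(S)={$}  FOLLOW(A)={$,a}

FOLLOW(A) = ["$", "a"]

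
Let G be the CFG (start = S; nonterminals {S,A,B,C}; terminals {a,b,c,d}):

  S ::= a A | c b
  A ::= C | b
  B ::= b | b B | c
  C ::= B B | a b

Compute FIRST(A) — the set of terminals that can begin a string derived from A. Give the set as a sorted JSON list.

FIRST iteration:
round 1:
  A via A→b: +{b}
  B via B→b: +{b}
  B via B→c: +{c}
  C via C→B B: +{b,c}
  C via C→a b: +{a}
  S via S→a A: +{a}
  S via S→c b: +{c}
  S: {a,c}  A: {b}  B: {b,c}  C: {a,b,c}
round 2:
  A via A→C: +{a,c}
  S: {a,c}  A: {a,b,c}  B: {b,c}  C: {a,b,c}
round 3: — fixpoint
  S: {a,c}  A: {a,b,c}  B: {b,c}  C: {a,b,c}

FIRST(A) = ["a", "b", "c"]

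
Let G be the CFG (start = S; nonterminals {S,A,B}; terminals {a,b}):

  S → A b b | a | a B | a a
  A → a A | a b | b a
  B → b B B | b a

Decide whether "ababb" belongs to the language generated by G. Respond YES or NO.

CNF form of G:
  S -> A X3 | T0 B | T0 T0 | a
  A -> T0 A | T0 T1 | T1 T0
  B -> T1 T0 | T1 X2
  T0 -> a
  T1 -> b
  X2 -> B B
  X3 -> T1 T1

CYK table (by increasing span):
  cell(0,0) a: {S,T0}  orig:{S}
  cell(1,1) b: {T1}  orig:{}
  cell(2,2) a: {S,T0}  orig:{S}
  cell(3,3) b: {T1}  orig:{}
  cell(4,4) b: {T1}  orig:{}
  cell(0,1) ab: {A}
  cell(1,2) ba: {A,B}
  cell(2,3) ab: {A}
  cell(3,4) bb: {X3}  orig:{}
  cell(0,2) aba: {A,S}
  cell(1,3) bab: ∅
  cell(2,4) abb: ∅
  cell(0,3) abab: ∅
  cell(1,4) babb: {S}
  cell(0,4) ababb: {S}

S ∈ T[0,4] ⇒ YES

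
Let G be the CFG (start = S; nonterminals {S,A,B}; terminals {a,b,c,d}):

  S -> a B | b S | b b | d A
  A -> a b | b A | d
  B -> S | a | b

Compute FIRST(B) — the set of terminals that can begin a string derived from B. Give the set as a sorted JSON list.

FIRST iteration:
pass 1:
  A via A→a b: +{a}
  A via A→b A: +{b}
  A via A→d: +{d}
  B via B→a: +{a}
  B via B→b: +{b}
  S via S→a B: +{a}
  S via S→b S: +{b}
  S via S→d A: +{d}
  FIRST(S)={a,b,d}  FIRST(A)={a,b,d}  FIRST(B)={a,b}
pass 2:
  B via B→S: +{d}
  FIRST(S)={a,b,d}  FIRST(A)={a,b,d}  FIRST(B)={a,b,d}
pass 3: (no change)
  FIRST(S)={a,b,d}  FIRST(A)={a,b,d}  FIRST(B)={a,b,d}

FIRST(B) = ["a", "b", "d"]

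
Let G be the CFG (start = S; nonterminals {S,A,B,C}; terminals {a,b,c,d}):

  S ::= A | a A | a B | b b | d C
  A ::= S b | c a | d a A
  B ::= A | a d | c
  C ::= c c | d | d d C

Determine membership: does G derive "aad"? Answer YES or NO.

CNF form of G:
  S -> S T0 | T0 T0 | T1 T2 | T2 A | T2 B | T3 C | T3 X7
  A -> S T0 | T1 T2 | T3 X4
  B -> S T0 | T1 T2 | T2 T3 | T3 X5 | c
  C -> T1 T1 | T3 X6 | d
  T0 -> b
  T1 -> c
  T2 -> a
  T3 -> d
  X4 -> T2 A
  X5 -> T2 A
  X6 -> T3 C
  X7 -> T2 A

CYK table (by increasing span):
  T[0,0] 'a' = {T2}  orig:{}
  T[1,1] 'a' = {T2}  orig:{}
  T[2,2] 'd' = {C,T3}  orig:{C}
  T[0,1] 'aa' = ∅
  T[1,2] 'ad' = {B}
  T[0,2] 'aad' = {S}

S ∈ T[0,2] ⇒ YES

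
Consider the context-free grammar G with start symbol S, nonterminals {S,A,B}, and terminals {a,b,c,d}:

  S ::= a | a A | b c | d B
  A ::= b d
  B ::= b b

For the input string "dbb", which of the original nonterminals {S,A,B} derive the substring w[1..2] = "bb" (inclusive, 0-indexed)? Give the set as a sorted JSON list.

Convert to CNF:
  S -> T0 T3 | T1 B | T2 A | a
  A -> T0 T1
  B -> T0 T0
  T0 -> b
  T1 -> d
  T2 -> a
  T3 -> c

Fill CYK table bottom-up — only the sub-triangle for w[1..2]:
  [1..1]={T0}  "b"  orig:{}
  [2..2]={T0}  "b"  orig:{}
  [1..2]={B}  "bb"

Original NTs in T[1,2] deriving "bb": ["B"]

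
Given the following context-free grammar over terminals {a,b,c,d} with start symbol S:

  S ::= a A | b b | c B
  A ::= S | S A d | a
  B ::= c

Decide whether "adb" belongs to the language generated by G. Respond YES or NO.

CNF form of G:
  S -> T1 A | T2 T2 | T3 B
  A -> S X4 | T1 A | T2 T2 | T3 B | a
  B -> c
  T0 -> d
  T1 -> a
  T2 -> b
  T3 -> c
  X4 -> A T0

CYK table (by increasing span):
  cell(0,0) a: {A,T1}  orig:{A}
  cell(1,1) d: {T0}  orig:{}
  cell(2,2) b: {T2}  orig:{}
  cell(0,1) ad: {X4}  orig:{}
  cell(1,2) db: ∅
  cell(0,2) adb: ∅

S ∉ T[0,2] ⇒ NO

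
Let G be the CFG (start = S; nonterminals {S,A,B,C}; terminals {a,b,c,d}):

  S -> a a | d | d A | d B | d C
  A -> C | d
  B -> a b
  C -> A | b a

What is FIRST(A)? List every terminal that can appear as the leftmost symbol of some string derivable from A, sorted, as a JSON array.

FIRST iteration:
round 1:
  A via A→d: +{d}
  B via B→a b: +{a}
  C via C→A: +{d}
  C via C→b a: +{b}
  S via S→a a: +{a}
  S via S→d: +{d}
  S: {a,d}  A: {d}  B: {a}  C: {b,d}
round 2:
  A via A→C: +{b}
  S: {a,d}  A: {b,d}  B: {a}  C: {b,d}
round 3: (no change)
  S: {a,d}  A: {b,d}  B: {a}  C: {b,d}

FIRST(A) = ["b", "d"]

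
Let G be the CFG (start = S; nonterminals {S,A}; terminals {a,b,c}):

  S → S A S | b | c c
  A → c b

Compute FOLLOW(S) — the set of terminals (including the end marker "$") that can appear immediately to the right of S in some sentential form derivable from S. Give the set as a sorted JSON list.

FIRST iteration:
[1]
  A via A→c b: +{c}
  S via S→b: +{b}
  S via S→c c: +{c}
  FIRST[S]={b,c}  FIRST[A]={c}
[2] — fixpoint
  FIRST[S]={b,c}  FIRST[A]={c}

FOLLOW sets:
seed FOLLOW(S) with $
round 1:
  S→S A S: FOLLOW(S) ⊇ FIRST(A) = {c}; new: +{c}
  S→S A S: FOLLOW(A) ⊇ FIRST(S) = {b,c}; new: +{b,c}
  FOLLOW[S]={$,c}  FOLLOW[A]={b,c}
round 2: (no change)
  FOLLOW[S]={$,c}  FOLLOW[A]={b,c}

FOLLOW(S) = ["$", "c"]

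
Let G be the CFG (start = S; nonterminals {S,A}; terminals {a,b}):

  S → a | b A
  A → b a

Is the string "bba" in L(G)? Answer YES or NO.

CNF form of G:
  S -> T0 A | a
  A -> T0 T1
  T0 -> b
  T1 -> a

Fill CYK table bottom-up:
  T[0,0] 'b' = {T0}  orig:{}
  T[1,1] 'b' = {T0}  orig:{}
  T[2,2] 'a' = {S,T1}  orig:{S}
  T[0,1] 'bb' = ∅
  T[1,2] 'ba' = {A}
  T[0,2] 'bba' = {S}

S ∈ T[0,2] ⇒ YES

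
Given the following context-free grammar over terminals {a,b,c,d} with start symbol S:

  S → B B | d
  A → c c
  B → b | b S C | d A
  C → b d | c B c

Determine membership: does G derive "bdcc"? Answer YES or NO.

Convert to CNF:
  S -> B B | d
  A -> T0 T0
  B -> T1 X3 | T2 A | b
  C -> T0 X4 | T1 T2
  T0 -> c
  T1 -> b
  T2 -> d
  X3 -> S C
  X4 -> B T0

CYK fill:
  [0..0]={B,T1}  "b"  orig:{B}
  [1..1]={S,T2}  "d"  orig:{S}
  [2..2]={T0}  "c"  orig:{}
  [3..3]={T0}  "c"  orig:{}
  [0..1]={C}  "bd"
  [1..2]=∅  "dc"
  [2..3]={A}  "cc"
  [0..2]=∅  "bdc"
  [1..3]={B}  "dcc"
  [0..3]={S}  "bdcc"

S ∈ T[0,3] ⇒ YES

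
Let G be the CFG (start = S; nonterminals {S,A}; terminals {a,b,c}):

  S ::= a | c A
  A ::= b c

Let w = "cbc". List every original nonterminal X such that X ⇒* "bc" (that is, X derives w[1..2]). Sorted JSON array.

CNF form of G:
  S -> T1 A | a
  A -> T0 T1
  T0 -> b
  T1 -> c

Fill CYK table bottom-up (cells [i..j] with 1 ≤ i ≤ j ≤ 2 only):
  T[1,1] 'b' = {T0}  orig:{}
  T[2,2] 'c' = {T1}  orig:{}
  T[1,2] 'bc' = {A}

Original NTs in T[1,2] deriving "bc": ["A"]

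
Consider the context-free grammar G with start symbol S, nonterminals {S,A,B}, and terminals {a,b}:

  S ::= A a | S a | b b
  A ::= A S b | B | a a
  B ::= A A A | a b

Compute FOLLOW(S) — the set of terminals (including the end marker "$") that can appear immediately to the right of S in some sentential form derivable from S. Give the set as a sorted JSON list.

FIRST sets, iterate to fixpoint:
[1]
  A via A→a a: +{a}
  B via B→A A A: +{a}
  S via S→A a: +{a}
  S via S→b b: +{b}
  FIRST[S]={a,b}  FIRST[A]={a}  FIRST[B]={a}
[2] — fixpoint
  FIRST[S]={a,b}  FIRST[A]={a}  FIRST[B]={a}

FOLLOW sets:
seed FOLLOW(S) with $
round 1:
  A→A S b: FOLLOW(A) ⊇ FIRST(S) = {a,b}; new: +{a,b}
  A→A S b: FOLLOW(S) ⊇ FIRST(b) = {b}; new: +{b}
  A→B: FOLLOW(B) ⊇ FOLLOW(A) ⊇ {a,b}; new: +{a,b}
  S→S a: FOLLOW(S) ⊇ FIRST(a) = {a}; new: +{a}
  FOLLOW[S]={$,a,b}  FOLLOW[A]={a,b}  FOLLOW[B]={a,b}
round 2: (no change)
  FOLLOW[S]={$,a,b}  FOLLOW[A]={a,b}  FOLLOW[B]={a,b}

FOLLOW(S) = ["$", "a", "b"]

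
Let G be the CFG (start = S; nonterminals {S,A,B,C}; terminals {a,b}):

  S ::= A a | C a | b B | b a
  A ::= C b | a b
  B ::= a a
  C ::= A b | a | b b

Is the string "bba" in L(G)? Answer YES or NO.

CNF form of G:
  S -> A T1 | C T1 | T0 B | T0 T1
  A -> C T0 | T1 T0
  B -> T1 T1
  C -> A T0 | T0 T0 | a
  T0 -> b
  T1 -> a

CYK fill:
  T[0,0] 'b' = {T0}  orig:{}
  T[1,1] 'b' = {T0}  orig:{}
  T[2,2] 'a' = {C,T1}  orig:{C}
  T[0,1] 'bb' = {C}
  T[1,2] 'ba' = {S}
  T[0,2] 'bba' = {S}

S ∈ T[0,2] ⇒ YES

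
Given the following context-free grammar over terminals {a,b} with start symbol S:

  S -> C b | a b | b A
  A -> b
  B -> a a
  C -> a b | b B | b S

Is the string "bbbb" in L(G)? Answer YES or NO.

Convert to CNF:
  S -> C T1 | T0 T1 | T1 A
  A -> b
  B -> T0 T0
  C -> T0 T1 | T1 B | T1 S
  T0 -> a
  T1 -> b

CYK table (by increasing span):
  cell(0,0) b: {A,T1}  orig:{A}
  cell(1,1) b: {A,T1}  orig:{A}
  cell(2,2) b: {A,T1}  orig:{A}
  cell(3,3) b: {A,T1}  orig:{A}
  cell(0,1) bb: {S}
  cell(1,2) bb: {S}
  cell(2,3) bb: {S}
  cell(0,2) bbb: {C}
  cell(1,3) bbb: {C}
  cell(0,3) bbbb: {S}

S ∈ T[0,3] ⇒ YES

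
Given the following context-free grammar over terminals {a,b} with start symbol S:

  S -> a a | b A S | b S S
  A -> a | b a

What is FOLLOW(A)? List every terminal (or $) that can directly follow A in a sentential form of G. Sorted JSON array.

FIRST sets, iterate to fixpoint:
[1]
  A via A→a: +{a}
  A via A→b a: +{b}
  S via S→a a: +{a}
  S via S→b A S: +{b}
  FIRST(S)={a,b}  FIRST(A)={a,b}
[2] (no change)
  FIRST(S)={a,b}  FIRST(A)={a,b}

Compute FOLLOW by fixpoint:
FOLLOW(S) := {$}
iter 1:
  S→b A S: FOLLOW(A) ⊇ FIRST(S) = {a,b}; new: +{a,b}
  S→b S S: FOLLOW(S) ⊇ FIRST(S) = {a,b}; new: +{a,b}
  FOLLOW(S)={$,a,b}  FOLLOW(A)={a,b}
iter 2: (no change)
  FOLLOW(S)={$,a,b}  FOLLOW(A)={a,b}

FOLLOW(A) = ["a", "b"]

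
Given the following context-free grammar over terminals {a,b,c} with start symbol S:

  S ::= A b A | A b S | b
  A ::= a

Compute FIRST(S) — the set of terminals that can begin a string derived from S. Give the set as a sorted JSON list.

FIRST iteration:
[1]
  A via A→a: +{a}
  S via S→A b A: +{a}
  S via S→b: +{b}
  FIRST(S)={a,b}  FIRST(A)={a}
[2] — fixpoint
  FIRST(S)={a,b}  FIRST(A)={a}

FIRST(S) = ["a", "b"]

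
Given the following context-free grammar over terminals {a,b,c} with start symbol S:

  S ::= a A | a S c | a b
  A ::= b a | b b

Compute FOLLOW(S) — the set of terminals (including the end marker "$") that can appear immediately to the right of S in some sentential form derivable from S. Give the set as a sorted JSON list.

FIRST iteration:
iter 1:
  A via A→b a: +{b}
  S via S→a A: +{a}
  S: {a}  A: {b}
iter 2: (no change)
  S: {a}  A: {b}

FOLLOW iteration:
seed FOLLOW(S) with $
iter 1:
  S→a A: FOLLOW(A) ⊇ FOLLOW(S) ⊇ {$}; new: +{$}
  S→a S c: FOLLOW(S) ⊇ FIRST(c) = {c}; new: +{c}
  FOLLOW[S]={$,c}  FOLLOW[A]={$}
iter 2:
  S→a A: FOLLOW(A) ⊇ FOLLOW(S) ⊇ {$,c}; new: +{c}
  FOLLOW[S]={$,c}  FOLLOW[A]={$,c}
iter 3: done
  FOLLOW[S]={$,c}  FOLLOW[A]={$,c}

FOLLOW(S) = ["$", "c"]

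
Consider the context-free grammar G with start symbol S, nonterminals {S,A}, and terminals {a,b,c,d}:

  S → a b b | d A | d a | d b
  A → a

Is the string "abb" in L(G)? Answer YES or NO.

Convert to CNF:
  S -> T0 X3 | T2 A | T2 T0 | T2 T1
  A -> a
  T0 -> a
  T1 -> b
  T2 -> d
  X3 -> T1 T1

Fill CYK table bottom-up:
  cell(0,0) a: {A,T0}  orig:{A}
  cell(1,1) b: {T1}  orig:{}
  cell(2,2) b: {T1}  orig:{}
  cell(0,1) ab: ∅
  cell(1,2) bb: {X3}  orig:{}
  cell(0,2) abb: {S}

S ∈ T[0,2] ⇒ YES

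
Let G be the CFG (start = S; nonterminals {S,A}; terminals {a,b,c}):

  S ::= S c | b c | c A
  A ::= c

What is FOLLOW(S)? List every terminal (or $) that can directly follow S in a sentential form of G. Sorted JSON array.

FIRST sets, iterate to fixpoint:
iter 1:
  A via A→c: +{c}
  S via S→b c: +{b}
  S via S→c A: +{c}
  FIRST[S]={b,c}  FIRST[A]={c}
iter 2: done
  FIRST[S]={b,c}  FIRST[A]={c}

Compute FOLLOW by fixpoint:
seed FOLLOW(S) with $
round 1:
  S→S c: FOLLOW(S) ⊇ FIRST(c) = {c}; new: +{c}
  S→c A: FOLLOW(A) ⊇ FOLLOW(S) ⊇ {$,c}; new: +{$,c}
  FOLLOW(S)={$,c}  FOLLOW(A)={$,c}
round 2: done
  FOLLOW(S)={$,c}  FOLLOW(A)={$,c}

FOLLOW(S) = ["$", "c"]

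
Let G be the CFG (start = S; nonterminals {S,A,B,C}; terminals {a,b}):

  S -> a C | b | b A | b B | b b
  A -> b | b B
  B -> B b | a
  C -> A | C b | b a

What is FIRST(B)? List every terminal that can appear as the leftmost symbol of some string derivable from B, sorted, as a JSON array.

Compute FIRST by fixpoint:
iter 1:
  A via A→b: +{b}
  B via B→a: +{a}
  C via C→A: +{b}
  S via S→a C: +{a}
  S via S→b: +{b}
  FIRST[S]={a,b}  FIRST[A]={b}  FIRST[B]={a}  FIRST[C]={b}
iter 2: done
  FIRST[S]={a,b}  FIRST[A]={b}  FIRST[B]={a}  FIRST[C]={b}

FIRST(B) = ["a"]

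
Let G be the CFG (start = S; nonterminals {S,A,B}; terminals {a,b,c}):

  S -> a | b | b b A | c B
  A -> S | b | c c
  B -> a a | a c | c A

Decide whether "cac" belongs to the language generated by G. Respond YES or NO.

CNF form of G:
  S -> T0 X4 | T1 B | a | b
  A -> T0 X3 | T1 B | T1 T1 | a | b
  B -> T1 A | T2 T1 | T2 T2
  T0 -> b
  T1 -> c
  T2 -> a
  X3 -> T0 A
  X4 -> T0 A

Fill CYK table bottom-up:
  T[0,0] 'c' = {T1}  orig:{}
  T[1,1] 'a' = {A,S,T2}  orig:{A,S}
  T[2,2] 'c' = {T1}  orig:{}
  T[0,1] 'ca' = {B}
  T[1,2] 'ac' = {B}
  T[0,2] 'cac' = {A,S}

S ∈ T[0,2] ⇒ YES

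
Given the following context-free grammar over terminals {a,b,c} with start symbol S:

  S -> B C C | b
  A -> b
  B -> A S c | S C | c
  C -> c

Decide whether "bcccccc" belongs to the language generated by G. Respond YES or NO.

CNF form of G:
  S -> B X2 | b
  A -> b
  B -> A X1 | S C | c
  C -> c
  T0 -> c
  X1 -> S T0
  X2 -> C C

Fill CYK table bottom-up:
  T[0,0] 'b' = {A,S}
  T[1,1] 'c' = {B,C,T0}  orig:{B,C}
  T[2,2] 'c' = {B,C,T0}  orig:{B,C}
  T[3,3] 'c' = {B,C,T0}  orig:{B,C}
  T[4,4] 'c' = {B,C,T0}  orig:{B,C}
  T[5,5] 'c' = {B,C,T0}  orig:{B,C}
  T[6,6] 'c' = {B,C,T0}  orig:{B,C}
  T[0,1] 'bc' = {B,X1}  orig:{B}
  T[1,2] 'cc' = {X2}  orig:{}
  T[2,3] 'cc' = {X2}  orig:{}
  T[3,4] 'cc' = {X2}  orig:{}
  T[4,5] 'cc' = {X2}  orig:{}
  T[5,6] 'cc' = {X2}  orig:{}
  T[0,2] 'bcc' = ∅
  T[1,3] 'ccc' = {S}
  T[2,4] 'ccc' = {S}
  T[3,5] 'ccc' = {S}
  T[4,6] 'ccc' = {S}
  T[0,3] 'bccc' = {S}
  T[1,4] 'cccc' = {B,X1}  orig:{B}
  T[2,5] 'cccc' = {B,X1}  orig:{B}
  T[3,6] 'cccc' = {B,X1}  orig:{B}
  T[0,4] 'bcccc' = {B,X1}  orig:{B}
  T[1,5] 'ccccc' = ∅
  T[2,6] 'ccccc' = ∅
  T[0,5] 'bccccc' = ∅
  T[1,6] 'cccccc' = {S}
  T[0,6] 'bcccccc' = {S}

S ∈ T[0,6] ⇒ YES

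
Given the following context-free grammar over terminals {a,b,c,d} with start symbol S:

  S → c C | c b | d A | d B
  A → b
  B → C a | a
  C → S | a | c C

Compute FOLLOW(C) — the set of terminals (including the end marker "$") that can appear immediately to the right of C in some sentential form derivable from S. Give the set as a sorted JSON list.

FIRST iteration:
[1]
  A via A→b: +{b}
  B via B→a: +{a}
  C via C→a: +{a}
  C via C→c C: +{c}
  S via S→c C: +{c}
  S via S→d A: +{d}
  S: {c,d}  A: {b}  B: {a}  C: {a,c}
[2]
  B via B→C a: +{c}
  C via C→S: +{d}
  S: {c,d}  A: {b}  B: {a,c}  C: {a,c,d}
[3]
  B via B→C a: +{d}
  S: {c,d}  A: {b}  B: {a,c,d}  C: {a,c,d}
[4] done
  S: {c,d}  A: {b}  B: {a,c,d}  C: {a,c,d}

FOLLOW sets:
FOLLOW(S) := {$}
[1]
  B→C a: FOLLOW(C) ⊇ FIRST(a) = {a}; new: +{a}
  C→S: FOLLOW(S) ⊇ FOLLOW(C) ⊇ {a}; new: +{a}
  S→c C: FOLLOW(C) ⊇ FOLLOW(S) ⊇ {$,a}; new: +{$}
  S→d A: FOLLOW(A) ⊇ FOLLOW(S) ⊇ {$,a}; new: +{$,a}
  S→d B: FOLLOW(B) ⊇ FOLLOW(S) ⊇ {$,a}; new: +{$,a}
  FOLLOW(S)={$,a}  FOLLOW(A)={$,a}  FOLLOW(B)={$,a}  FOLLOW(C)={$,a}
[2] (stable)
  FOLLOW(S)={$,a}  FOLLOW(A)={$,a}  FOLLOW(B)={$,a}  FOLLOW(C)={$,a}

FOLLOW(C) = ["$", "a"]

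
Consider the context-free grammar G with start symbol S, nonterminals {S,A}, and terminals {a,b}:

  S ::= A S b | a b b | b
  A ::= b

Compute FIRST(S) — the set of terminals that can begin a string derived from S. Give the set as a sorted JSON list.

FIRST sets, iterate to fixpoint:
round 1:
  A via A→b: +{b}
  S via S→A S b: +{b}
  S via S→a b b: +{a}
  FIRST[S]={a,b}  FIRST[A]={b}
round 2: (no change)
  FIRST[S]={a,b}  FIRST[A]={b}

FIRST(S) = ["a", "b"]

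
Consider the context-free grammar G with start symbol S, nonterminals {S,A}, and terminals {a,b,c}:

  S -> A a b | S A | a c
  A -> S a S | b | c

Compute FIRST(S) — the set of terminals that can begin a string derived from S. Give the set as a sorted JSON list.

Compute FIRST by fixpoint:
pass 1:
  A via A→b: +{b}
  A via A→c: +{c}
  S via S→A a b: +{b,c}
  S via S→a c: +{a}
  FIRST[S]={a,b,c}  FIRST[A]={b,c}
pass 2:
  A via A→S a S: +{a}
  FIRST[S]={a,b,c}  FIRST[A]={a,b,c}
pass 3: done
  FIRST[S]={a,b,c}  FIRST[A]={a,b,c}

FIRST(S) = ["a", "b", "c"]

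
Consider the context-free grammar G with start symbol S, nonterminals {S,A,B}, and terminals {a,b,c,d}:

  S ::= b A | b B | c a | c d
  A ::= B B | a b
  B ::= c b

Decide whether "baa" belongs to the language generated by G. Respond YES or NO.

CNF form of G:
  S -> T1 A | T1 B | T2 T0 | T2 T3
  A -> B B | T0 T1
  B -> T2 T1
  T0 -> a
  T1 -> b
  T2 -> c
  T3 -> d

CYK table (by increasing span):
  T[0,0] 'b' = {T1}  orig:{}
  T[1,1] 'a' = {T0}  orig:{}
  T[2,2] 'a' = {T0}  orig:{}
  T[0,1] 'ba' = ∅
  T[1,2] 'aa' = ∅
  T[0,2] 'baa' = ∅

S ∉ T[0,2] ⇒ NO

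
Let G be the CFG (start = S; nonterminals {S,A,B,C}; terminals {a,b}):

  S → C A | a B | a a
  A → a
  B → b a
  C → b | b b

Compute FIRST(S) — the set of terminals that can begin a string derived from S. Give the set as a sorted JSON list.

FIRST sets, iterate to fixpoint:
[1]
  A via A→a: +{a}
  B via B→b a: +{b}
  C via C→b: +{b}
  S via S→C A: +{b}
  S via S→a B: +{a}
  FIRST(S)={a,b}  FIRST(A)={a}  FIRST(B)={b}  FIRST(C)={b}
[2] done
  FIRST(S)={a,b}  FIRST(A)={a}  FIRST(B)={b}  FIRST(C)={b}

FIRST(S) = ["a", "b"]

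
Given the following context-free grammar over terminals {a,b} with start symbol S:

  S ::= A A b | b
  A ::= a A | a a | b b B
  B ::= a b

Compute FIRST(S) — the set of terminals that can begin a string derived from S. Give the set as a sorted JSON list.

FIRST iteration:
pass 1:
  A via A→a A: +{a}
  A via A→b b B: +{b}
  B via B→a b: +{a}
  S via S→A A b: +{a,b}
  FIRST(S)={a,b}  FIRST(A)={a,b}  FIRST(B)={a}
pass 2: (no change)
  FIRST(S)={a,b}  FIRST(A)={a,b}  FIRST(B)={a}

FIRST(S) = ["a", "b"]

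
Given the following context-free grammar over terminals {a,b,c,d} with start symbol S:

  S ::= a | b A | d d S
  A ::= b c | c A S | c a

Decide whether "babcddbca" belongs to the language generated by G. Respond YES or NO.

Convert to CNF:
  S -> T0 A | T3 X5 | a
  A -> T0 T1 | T1 T2 | T1 X4
  T0 -> b
  T1 -> c
  T2 -> a
  T3 -> d
  X4 -> A S
  X5 -> T3 S

CYK fill:
  cell(0,0) b: {T0}  orig:{}
  cell(1,1) a: {S,T2}  orig:{S}
  cell(2,2) b: {T0}  orig:{}
  cell(3,3) c: {T1}  orig:{}
  cell(4,4) d: {T3}  orig:{}
  cell(5,5) d: {T3}  orig:{}
  cell(6,6) b: {T0}  orig:{}
  cell(7,7) c: {T1}  orig:{}
  cell(8,8) a: {S,T2}  orig:{S}
  cell(0,1) ba: ∅
  cell(1,2) ab: ∅
  cell(2,3) bc: {A}
  cell(3,4) cd: ∅
  cell(4,5) dd: ∅
  cell(5,6) db: ∅
  cell(6,7) bc: {A}
  cell(7,8) ca: {A}
  cell(0,2) bab: ∅
  cell(1,3) abc: ∅
  cell(2,4) bcd: ∅
  cell(3,5) cdd: ∅
  cell(4,6) ddb: ∅
  cell(5,7) dbc: ∅
  cell(6,8) bca: {S,X4}  orig:{S}
  cell(0,3) babc: ∅
  cell(1,4) abcd: ∅
  cell(2,5) bcdd: ∅
  cell(3,6) cddb: ∅
  cell(4,7) ddbc: ∅
  cell(5,8) dbca: {X5}  orig:{}
  cell(0,4) babcd: ∅
  cell(1,5) abcdd: ∅
  cell(2,6) bcddb: ∅
  cell(3,7) cddbc: ∅
  cell(4,8) ddbca: {S}
  cell(0,5) babcdd: ∅
  cell(1,6) abcddb: ∅
  cell(2,7) bcddbc: ∅
  cell(3,8) cddbca: ∅
  cell(0,6) babcddb: ∅
  cell(1,7) abcddbc: ∅
  cell(2,8) bcddbca: {X4}  orig:{}
  cell(0,7) babcddbc: ∅
  cell(1,8) abcddbca: ∅
  cell(0,8) babcddbca: ∅

S ∉ T[0,8] ⇒ NO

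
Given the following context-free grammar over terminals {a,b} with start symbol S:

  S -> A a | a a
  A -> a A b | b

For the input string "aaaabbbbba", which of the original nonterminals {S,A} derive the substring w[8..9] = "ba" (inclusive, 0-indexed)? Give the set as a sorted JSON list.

Convert to CNF:
  S -> A T0 | T0 T0
  A -> T0 X2 | b
  T0 -> a
  T1 -> b
  X2 -> A T1

Fill CYK table bottom-up (cells [i..j] with 8 ≤ i ≤ j ≤ 9 only):
  T[8,8] 'b' = {A,T1}  orig:{A}
  T[9,9] 'a' = {T0}  orig:{}
  T[8,9] 'ba' = {S}

Original NTs in T[8,9] deriving "ba": ["S"]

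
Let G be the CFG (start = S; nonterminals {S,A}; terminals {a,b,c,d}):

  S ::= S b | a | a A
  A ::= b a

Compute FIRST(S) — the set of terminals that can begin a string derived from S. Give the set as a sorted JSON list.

Compute FIRST by fixpoint:
iter 1:
  A via A→b a: +{b}
  S via S→a: +{a}
  FIRST(S)={a}  FIRST(A)={b}
iter 2: done
  FIRST(S)={a}  FIRST(A)={b}

FIRST(S) = ["a"]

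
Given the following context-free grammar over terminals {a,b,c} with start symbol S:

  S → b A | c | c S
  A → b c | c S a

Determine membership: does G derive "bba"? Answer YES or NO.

CNF form of G:
  S -> T0 A | T1 S | c
  A -> T0 T1 | T1 X3
  T0 -> b
  T1 -> c
  T2 -> a
  X3 -> S T2

CYK table (by increasing span):
  cell(0,0) b: {T0}  orig:{}
  cell(1,1) b: {T0}  orig:{}
  cell(2,2) a: {T2}  orig:{}
  cell(0,1) bb: ∅
  cell(1,2) ba: ∅
  cell(0,2) bba: ∅

S ∉ T[0,2] ⇒ NO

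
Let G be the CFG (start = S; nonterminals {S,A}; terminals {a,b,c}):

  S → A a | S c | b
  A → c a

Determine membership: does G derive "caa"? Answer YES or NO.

CNF form of G:
  S -> A T1 | S T0 | b
  A -> T0 T1
  T0 -> c
  T1 -> a

Fill CYK table bottom-up:
  T[0,0] 'c' = {T0}  orig:{}
  T[1,1] 'a' = {T1}  orig:{}
  T[2,2] 'a' = {T1}  orig:{}
  T[0,1] 'ca' = {A}
  T[1,2] 'aa' = ∅
  T[0,2] 'caa' = {S}

S ∈ T[0,2] ⇒ YES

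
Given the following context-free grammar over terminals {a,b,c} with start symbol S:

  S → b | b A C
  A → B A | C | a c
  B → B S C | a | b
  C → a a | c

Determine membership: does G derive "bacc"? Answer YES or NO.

CNF form of G:
  S -> T2 X4 | b
  A -> B A | T0 T0 | T0 T1 | c
  B -> B X3 | a | b
  C -> T0 T0 | c
  T0 -> a
  T1 -> c
  T2 -> b
  X3 -> S C
  X4 -> A C

CYK table (by increasing span):
  T[0,0] 'b' = {B,S,T2}  orig:{B,S}
  T[1,1] 'a' = {B,T0}  orig:{B}
  T[2,2] 'c' = {A,C,T1}  orig:{A,C}
  T[3,3] 'c' = {A,C,T1}  orig:{A,C}
  T[0,1] 'ba' = ∅
  T[1,2] 'ac' = {A}
  T[2,3] 'cc' = {X4}  orig:{}
  T[0,2] 'bac' = {A}
  T[1,3] 'acc' = {X4}  orig:{}
  T[0,3] 'bacc' = {S,X4}  orig:{S}

S ∈ T[0,3] ⇒ YES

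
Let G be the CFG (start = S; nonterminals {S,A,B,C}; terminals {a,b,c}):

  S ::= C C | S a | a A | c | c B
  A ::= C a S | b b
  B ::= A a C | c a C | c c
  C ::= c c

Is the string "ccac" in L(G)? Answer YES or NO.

CNF form of G:
  S -> C C | S T0 | T0 A | T2 B | c
  A -> C X3 | T1 T1
  B -> A X4 | T2 T2 | T2 X5
  C -> T2 T2
  T0 -> a
  T1 -> b
  T2 -> c
  X3 -> T0 S
  X4 -> T0 C
  X5 -> T0 C

CYK fill:
  T[0,0] 'c' = {S,T2}  orig:{S}
  T[1,1] 'c' = {S,T2}  orig:{S}
  T[2,2] 'a' = {T0}  orig:{}
  T[3,3] 'c' = {S,T2}  orig:{S}
  T[0,1] 'cc' = {B,C}
  T[1,2] 'ca' = {S}
  T[2,3] 'ac' = {X3}  orig:{}
  T[0,2] 'cca' = ∅
  T[1,3] 'cac' = ∅
  T[0,3] 'ccac' = {A}

S ∉ T[0,3] ⇒ NO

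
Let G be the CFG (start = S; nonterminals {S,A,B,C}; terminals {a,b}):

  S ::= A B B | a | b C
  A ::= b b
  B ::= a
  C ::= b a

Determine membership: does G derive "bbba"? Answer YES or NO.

CNF form of G:
  S -> A X2 | T0 C | a
  A -> T0 T0
  B -> a
  C -> T0 T1
  T0 -> b
  T1 -> a
  X2 -> B B

CYK table (by increasing span):
  T[0,0] 'b' = {T0}  orig:{}
  T[1,1] 'b' = {T0}  orig:{}
  T[2,2] 'b' = {T0}  orig:{}
  T[3,3] 'a' = {B,S,T1}  orig:{B,S}
  T[0,1] 'bb' = {A}
  T[1,2] 'bb' = {A}
  T[2,3] 'ba' = {C}
  T[0,2] 'bbb' = ∅
  T[1,3] 'bba' = {S}
  T[0,3] 'bbba' = ∅

S ∉ T[0,3] ⇒ NO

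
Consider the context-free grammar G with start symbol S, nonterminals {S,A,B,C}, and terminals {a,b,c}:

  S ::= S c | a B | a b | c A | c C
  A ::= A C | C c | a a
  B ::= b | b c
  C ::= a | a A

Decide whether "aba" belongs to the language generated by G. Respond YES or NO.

Convert to CNF:
  S -> S T0 | T0 A | T0 C | T1 B | T1 T2
  A -> A C | C T0 | T1 T1
  B -> T2 T0 | b
  C -> T1 A | a
  T0 -> c
  T1 -> a
  T2 -> b

CYK fill:
  [0..0]={C,T1}  "a"  orig:{C}
  [1..1]={B,T2}  "b"  orig:{B}
  [2..2]={C,T1}  "a"  orig:{C}
  [0..1]={S}  "ab"
  [1..2]=∅  "ba"
  [0..2]=∅  "aba"

S ∉ T[0,2] ⇒ NO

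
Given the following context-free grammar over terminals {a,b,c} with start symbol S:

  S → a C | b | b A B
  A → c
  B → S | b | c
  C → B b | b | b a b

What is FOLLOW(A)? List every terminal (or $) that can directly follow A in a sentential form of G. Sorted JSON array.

FIRST sets, iterate to fixpoint:
iter 1:
  A via A→c: +{c}
  B via B→b: +{b}
  B via B→c: +{c}
  C via C→B b: +{b,c}
  S via S→a C: +{a}
  S via S→b: +{b}
  FIRST(S)={a,b}  FIRST(A)={c}  FIRST(B)={b,c}  FIRST(C)={b,c}
iter 2:
  B via B→S: +{a}
  C via C→B b: +{a}
  FIRST(S)={a,b}  FIRST(A)={c}  FIRST(B)={a,b,c}  FIRST(C)={a,b,c}
iter 3: (no change)
  FIRST(S)={a,b}  FIRST(A)={c}  FIRST(B)={a,b,c}  FIRST(C)={a,b,c}

FOLLOW sets:
initialize: $ ∈ FOLLOW(S)
iter 1:
  C→B b: FOLLOW(B) ⊇ FIRST(b) = {b}; new: +{b}
  S→a C: FOLLOW(C) ⊇ FOLLOW(S) ⊇ {$}; new: +{$}
  S→b A B: FOLLOW(A) ⊇ FIRST(B) = {a,b,c}; new: +{a,b,c}
  S→b A B: FOLLOW(B) ⊇ FOLLOW(S) ⊇ {$}; new: +{$}
  FOLLOW(S)={$}  FOLLOW(A)={a,b,c}  FOLLOW(B)={$,b}  FOLLOW(C)={$}
iter 2:
  B→S: FOLLOW(S) ⊇ FOLLOW(B) ⊇ {$,b}; new: +{b}
  S→a C: FOLLOW(C) ⊇ FOLLOW(S) ⊇ {$,b}; new: +{b}
  FOLLOW(S)={$,b}  FOLLOW(A)={a,b,c}  FOLLOW(B)={$,b}  FOLLOW(C)={$,b}
iter 3: done
  FOLLOW(S)={$,b}  FOLLOW(A)={a,b,c}  FOLLOW(B)={$,b}  FOLLOW(C)={$,b}

FOLLOW(A) = ["a", "b", "c"]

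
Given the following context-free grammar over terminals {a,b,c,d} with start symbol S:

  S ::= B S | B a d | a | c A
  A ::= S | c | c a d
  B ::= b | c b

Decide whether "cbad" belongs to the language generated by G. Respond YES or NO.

CNF form of G:
  S -> B S | B X6 | T2 A | a
  A -> B S | B X4 | T2 A | T2 X5 | a | c
  B -> T2 T3 | b
  T0 -> a
  T1 -> d
  T2 -> c
  T3 -> b
  X4 -> T0 T1
  X5 -> T0 T1
  X6 -> T0 T1

CYK table (by increasing span):
  cell(0,0) c: {A,T2}  orig:{A}
  cell(1,1) b: {B,T3}  orig:{B}
  cell(2,2) a: {A,S,T0}  orig:{A,S}
  cell(3,3) d: {T1}  orig:{}
  cell(0,1) cb: {B}
  cell(1,2) ba: {A,S}
  cell(2,3) ad: {X4,X5,X6}  orig:{}
  cell(0,2) cba: {A,S}
  cell(1,3) bad: {A,S}
  cell(0,3) cbad: {A,S}

S ∈ T[0,3] ⇒ YES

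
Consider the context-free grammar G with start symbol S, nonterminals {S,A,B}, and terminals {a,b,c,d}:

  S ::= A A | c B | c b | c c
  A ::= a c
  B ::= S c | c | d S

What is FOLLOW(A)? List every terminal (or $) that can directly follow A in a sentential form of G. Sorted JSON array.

FIRST sets, iterate to fixpoint:
iter 1:
  A via A→a c: +{a}
  B via B→c: +{c}
  B via B→d S: +{d}
  S via S→A A: +{a}
  S via S→c B: +{c}
  FIRST(S)={a,c}  FIRST(A)={a}  FIRST(B)={c,d}
iter 2:
  B via B→S c: +{a}
  FIRST(S)={a,c}  FIRST(A)={a}  FIRST(B)={a,c,d}
iter 3: — fixpoint
  FIRST(S)={a,c}  FIRST(A)={a}  FIRST(B)={a,c,d}

Compute FOLLOW by fixpoint:
initialize: $ ∈ FOLLOW(S)
iter 1:
  B→S c: FOLLOW(S) ⊇ FIRST(c) = {c}; new: +{c}
  S→A A: FOLLOW(A) ⊇ FIRST(A) = {a}; new: +{a}
  S→A A: FOLLOW(A) ⊇ FOLLOW(S) ⊇ {$,c}; new: +{$,c}
  S→c B: FOLLOW(B) ⊇ FOLLOW(S) ⊇ {$,c}; new: +{$,c}
  FOLLOW(S)={$,c}  FOLLOW(A)={$,a,c}  FOLLOW(B)={$,c}
iter 2: done
  FOLLOW(S)={$,c}  FOLLOW(A)={$,a,c}  FOLLOW(B)={$,c}

FOLLOW(A) = ["$", "a", "c"]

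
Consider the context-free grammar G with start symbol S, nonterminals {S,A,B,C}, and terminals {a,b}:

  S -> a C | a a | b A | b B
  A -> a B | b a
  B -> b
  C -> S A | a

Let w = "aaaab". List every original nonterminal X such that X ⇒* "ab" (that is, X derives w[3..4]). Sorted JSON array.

Convert to CNF:
  S -> T0 C | T0 T0 | T1 A | T1 B
  A -> T0 B | T1 T0
  B -> b
  C -> S A | a
  T0 -> a
  T1 -> b

CYK table (by increasing span), restricted to cells inside w[3..4]:
  cell(3,3) a: {C,T0}  orig:{C}
  cell(4,4) b: {B,T1}  orig:{B}
  cell(3,4) ab: {A}

Original NTs in T[3,4] deriving "ab": ["A"]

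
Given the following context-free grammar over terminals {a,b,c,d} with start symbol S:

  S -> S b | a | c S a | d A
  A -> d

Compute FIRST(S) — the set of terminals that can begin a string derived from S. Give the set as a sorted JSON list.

FIRST sets, iterate to fixpoint:
iter 1:
  A via A→d: +{d}
  S via S→a: +{a}
  S via S→c S a: +{c}
  S via S→d A: +{d}
  S: {a,c,d}  A: {d}
iter 2: done
  S: {a,c,d}  A: {d}

FIRST(S) = ["a", "c", "d"]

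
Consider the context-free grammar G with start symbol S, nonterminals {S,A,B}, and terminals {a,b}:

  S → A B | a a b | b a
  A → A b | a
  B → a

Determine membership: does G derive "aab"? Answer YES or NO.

Convert to CNF:
  S -> A B | T0 T1 | T1 X2
  A -> A T0 | a
  B -> a
  T0 -> b
  T1 -> a
  X2 -> T1 T0

CYK fill:
  [0..0]={A,B,T1}  "a"  orig:{A,B}
  [1..1]={A,B,T1}  "a"  orig:{A,B}
  [2..2]={T0}  "b"  orig:{}
  [0..1]={S}  "aa"
  [1..2]={A,X2}  "ab"  orig:{A}
  [0..2]={S}  "aab"

S ∈ T[0,2] ⇒ YES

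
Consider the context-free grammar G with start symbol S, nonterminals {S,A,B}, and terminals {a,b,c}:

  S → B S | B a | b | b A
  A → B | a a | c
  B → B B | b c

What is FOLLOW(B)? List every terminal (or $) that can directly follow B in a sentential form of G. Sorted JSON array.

Compute FIRST by fixpoint:
round 1:
  A via A→a a: +{a}
  A via A→c: +{c}
  B via B→b c: +{b}
  S via S→B S: +{b}
  S: {b}  A: {a,c}  B: {b}
round 2:
  A via A→B: +{b}
  S: {b}  A: {a,b,c}  B: {b}
round 3: done
  S: {b}  A: {a,b,c}  B: {b}

FOLLOW iteration:
initialize: $ ∈ FOLLOW(S)
[1]
  B→B B: FOLLOW(B) ⊇ FIRST(B) = {b}; new: +{b}
  S→B a: FOLLOW(B) ⊇ FIRST(a) = {a}; new: +{a}
  S→b A: FOLLOW(A) ⊇ FOLLOW(S) ⊇ {$}; new: +{$}
  S: {$}  A: {$}  B: {a,b}
[2]
  A→B: FOLLOW(B) ⊇ FOLLOW(A) ⊇ {$}; new: +{$}
  S: {$}  A: {$}  B: {$,a,b}
[3] done
  S: {$}  A: {$}  B: {$,a,b}

FOLLOW(B) = ["$", "a", "b"]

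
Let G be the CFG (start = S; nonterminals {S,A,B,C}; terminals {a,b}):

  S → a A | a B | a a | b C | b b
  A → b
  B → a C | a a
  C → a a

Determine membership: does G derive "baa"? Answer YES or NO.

CNF form of G:
  S -> T0 A | T0 B | T0 T0 | T1 C | T1 T1
  A -> b
  B -> T0 C | T0 T0
  C -> T0 T0
  T0 -> a
  T1 -> b

Fill CYK table bottom-up:
  T[0,0] 'b' = {A,T1}  orig:{A}
  T[1,1] 'a' = {T0}  orig:{}
  T[2,2] 'a' = {T0}  orig:{}
  T[0,1] 'ba' = ∅
  T[1,2] 'aa' = {B,C,S}
  T[0,2] 'baa' = {S}

S ∈ T[0,2] ⇒ YES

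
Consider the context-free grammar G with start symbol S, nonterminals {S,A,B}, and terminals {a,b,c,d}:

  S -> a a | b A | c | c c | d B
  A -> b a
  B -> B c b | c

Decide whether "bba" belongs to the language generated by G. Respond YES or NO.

Convert to CNF:
  S -> T0 A | T1 T1 | T2 T2 | T3 B | c
  A -> T0 T1
  B -> B X4 | c
  T0 -> b
  T1 -> a
  T2 -> c
  T3 -> d
  X4 -> T2 T0

CYK table (by increasing span):
  [0..0]={T0}  "b"  orig:{}
  [1..1]={T0}  "b"  orig:{}
  [2..2]={T1}  "a"  orig:{}
  [0..1]=∅  "bb"
  [1..2]={A}  "ba"
  [0..2]={S}  "bba"

S ∈ T[0,2] ⇒ YES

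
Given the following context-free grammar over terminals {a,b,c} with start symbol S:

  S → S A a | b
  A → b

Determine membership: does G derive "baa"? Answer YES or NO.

CNF form of G:
  S -> S X1 | b
  A -> b
  T0 -> a
  X1 -> A T0

Fill CYK table bottom-up:
  [0..0]={A,S}  "b"
  [1..1]={T0}  "a"  orig:{}
  [2..2]={T0}  "a"  orig:{}
  [0..1]={X1}  "ba"  orig:{}
  [1..2]=∅  "aa"
  [0..2]=∅  "baa"

S ∉ T[0,2] ⇒ NO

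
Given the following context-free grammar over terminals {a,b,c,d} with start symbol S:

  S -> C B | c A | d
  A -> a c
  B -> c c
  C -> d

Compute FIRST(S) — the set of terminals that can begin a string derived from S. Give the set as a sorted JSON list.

Compute FIRST by fixpoint:
iter 1:
  A via A→a c: +{a}
  B via B→c c: +{c}
  C via C→d: +{d}
  S via S→C B: +{d}
  S via S→c A: +{c}
  FIRST(S)={c,d}  FIRST(A)={a}  FIRST(B)={c}  FIRST(C)={d}
iter 2: — fixpoint
  FIRST(S)={c,d}  FIRST(A)={a}  FIRST(B)={c}  FIRST(C)={d}

FIRST(S) = ["c", "d"]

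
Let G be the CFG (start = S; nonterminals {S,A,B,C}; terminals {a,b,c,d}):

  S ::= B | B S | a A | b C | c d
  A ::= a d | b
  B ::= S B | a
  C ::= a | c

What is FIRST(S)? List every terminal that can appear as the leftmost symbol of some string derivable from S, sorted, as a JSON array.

FIRST sets, iterate to fixpoint:
round 1:
  A via A→a d: +{a}
  A via A→b: +{b}
  B via B→a: +{a}
  C via C→a: +{a}
  C via C→c: +{c}
  S via S→B: +{a}
  S via S→b C: +{b}
  S via S→c d: +{c}
  FIRST(S)={a,b,c}  FIRST(A)={a,b}  FIRST(B)={a}  FIRST(C)={a,c}
round 2:
  B via B→S B: +{b,c}
  FIRST(S)={a,b,c}  FIRST(A)={a,b}  FIRST(B)={a,b,c}  FIRST(C)={a,c}
round 3: (no change)
  FIRST(S)={a,b,c}  FIRST(A)={a,b}  FIRST(B)={a,b,c}  FIRST(C)={a,c}

FIRST(S) = ["a", "b", "c"]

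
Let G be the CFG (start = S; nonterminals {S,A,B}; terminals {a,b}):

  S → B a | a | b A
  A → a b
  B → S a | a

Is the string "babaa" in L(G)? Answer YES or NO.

Convert to CNF:
  S -> B T0 | T1 A | a
  A -> T0 T1
  B -> S T0 | a
  T0 -> a
  T1 -> b

CYK fill:
  T[0,0] 'b' = {T1}  orig:{}
  T[1,1] 'a' = {B,S,T0}  orig:{B,S}
  T[2,2] 'b' = {T1}  orig:{}
  T[3,3] 'a' = {B,S,T0}  orig:{B,S}
  T[4,4] 'a' = {B,S,T0}  orig:{B,S}
  T[0,1] 'ba' = ∅
  T[1,2] 'ab' = {A}
  T[2,3] 'ba' = ∅
  T[3,4] 'aa' = {B,S}
  T[0,2] 'bab' = {S}
  T[1,3] 'aba' = ∅
  T[2,4] 'baa' = ∅
  T[0,3] 'baba' = {B}
  T[1,4] 'abaa' = ∅
  T[0,4] 'babaa' = {S}

S ∈ T[0,4] ⇒ YES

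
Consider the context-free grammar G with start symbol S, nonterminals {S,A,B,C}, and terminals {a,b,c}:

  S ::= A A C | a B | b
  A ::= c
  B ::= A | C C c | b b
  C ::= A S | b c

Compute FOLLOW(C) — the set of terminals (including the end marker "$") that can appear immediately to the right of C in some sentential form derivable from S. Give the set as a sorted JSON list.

Compute FIRST by fixpoint:
pass 1:
  A via A→c: +{c}
  B via B→A: +{c}
  B via B→b b: +{b}
  C via C→A S: +{c}
  C via C→b c: +{b}
  S via S→A A C: +{c}
  S via S→a B: +{a}
  S via S→b: +{b}
  FIRST(S)={a,b,c}  FIRST(A)={c}  FIRST(B)={b,c}  FIRST(C)={b,c}
pass 2: done
  FIRST(S)={a,b,c}  FIRST(A)={c}  FIRST(B)={b,c}  FIRST(C)={b,c}

FOLLOW iteration:
initialize: $ ∈ FOLLOW(S)
[1]
  B→C C c: FOLLOW(C) ⊇ FIRST(C) = {b,c}; new: +{b,c}
  C→A S: FOLLOW(A) ⊇ FIRST(S) = {a,b,c}; new: +{a,b,c}
  C→A S: FOLLOW(S) ⊇ FOLLOW(C) ⊇ {b,c}; new: +{b,c}
  S→A A C: FOLLOW(C) ⊇ FOLLOW(S) ⊇ {$,b,c}; new: +{$}
  S→a B: FOLLOW(B) ⊇ FOLLOW(S) ⊇ {$,b,c}; new: +{$,b,c}
  FOLLOW[S]={$,b,c}  FOLLOW[A]={a,b,c}  FOLLOW[B]={$,b,c}  FOLLOW[C]={$,b,c}
[2]
  B→A: FOLLOW(A) ⊇ FOLLOW(B) ⊇ {$,b,c}; new: +{$}
  FOLLOW[S]={$,b,c}  FOLLOW[A]={$,a,b,c}  FOLLOW[B]={$,b,c}  FOLLOW[C]={$,b,c}
[3] (no change)
  FOLLOW[S]={$,b,c}  FOLLOW[A]={$,a,b,c}  FOLLOW[B]={$,b,c}  FOLLOW[C]={$,b,c}

FOLLOW(C) = ["$", "b", "c"]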